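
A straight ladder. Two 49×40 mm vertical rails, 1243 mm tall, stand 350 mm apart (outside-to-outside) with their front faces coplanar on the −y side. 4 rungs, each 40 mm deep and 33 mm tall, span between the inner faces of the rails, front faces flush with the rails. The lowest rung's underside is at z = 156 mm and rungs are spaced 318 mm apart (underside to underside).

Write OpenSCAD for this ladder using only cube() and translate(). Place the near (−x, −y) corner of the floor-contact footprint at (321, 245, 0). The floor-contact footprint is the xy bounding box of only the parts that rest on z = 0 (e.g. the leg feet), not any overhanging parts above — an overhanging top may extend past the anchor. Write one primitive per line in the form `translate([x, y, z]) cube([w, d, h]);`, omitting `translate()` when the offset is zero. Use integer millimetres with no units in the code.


translate([321, 245, 0]) cube([49, 40, 1243]);
translate([622, 245, 0]) cube([49, 40, 1243]);
translate([370, 245, 156]) cube([252, 40, 33]);
translate([370, 245, 474]) cube([252, 40, 33]);
translate([370, 245, 792]) cube([252, 40, 33]);
translate([370, 245, 1110]) cube([252, 40, 33]);


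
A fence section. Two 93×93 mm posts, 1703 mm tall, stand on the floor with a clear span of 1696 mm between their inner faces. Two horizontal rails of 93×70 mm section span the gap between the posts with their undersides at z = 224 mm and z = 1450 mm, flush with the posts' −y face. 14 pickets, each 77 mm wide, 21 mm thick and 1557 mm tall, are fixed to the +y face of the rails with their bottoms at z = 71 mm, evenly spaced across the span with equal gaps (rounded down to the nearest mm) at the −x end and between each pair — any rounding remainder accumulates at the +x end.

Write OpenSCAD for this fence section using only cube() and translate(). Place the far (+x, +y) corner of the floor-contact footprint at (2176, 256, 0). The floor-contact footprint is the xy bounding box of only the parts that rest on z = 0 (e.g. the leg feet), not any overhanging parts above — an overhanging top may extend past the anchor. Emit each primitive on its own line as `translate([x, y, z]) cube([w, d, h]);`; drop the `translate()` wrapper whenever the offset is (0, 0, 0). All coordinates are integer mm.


translate([294, 163, 0]) cube([93, 93, 1703]);
translate([2083, 163, 0]) cube([93, 93, 1703]);
translate([387, 163, 224]) cube([1696, 93, 70]);
translate([387, 163, 1450]) cube([1696, 93, 70]);
translate([428, 256, 71]) cube([77, 21, 1557]);
translate([546, 256, 71]) cube([77, 21, 1557]);
translate([664, 256, 71]) cube([77, 21, 1557]);
translate([782, 256, 71]) cube([77, 21, 1557]);
translate([900, 256, 71]) cube([77, 21, 1557]);
translate([1018, 256, 71]) cube([77, 21, 1557]);
translate([1136, 256, 71]) cube([77, 21, 1557]);
translate([1254, 256, 71]) cube([77, 21, 1557]);
translate([1372, 256, 71]) cube([77, 21, 1557]);
translate([1490, 256, 71]) cube([77, 21, 1557]);
translate([1608, 256, 71]) cube([77, 21, 1557]);
translate([1726, 256, 71]) cube([77, 21, 1557]);
translate([1844, 256, 71]) cube([77, 21, 1557]);
translate([1962, 256, 71]) cube([77, 21, 1557]);


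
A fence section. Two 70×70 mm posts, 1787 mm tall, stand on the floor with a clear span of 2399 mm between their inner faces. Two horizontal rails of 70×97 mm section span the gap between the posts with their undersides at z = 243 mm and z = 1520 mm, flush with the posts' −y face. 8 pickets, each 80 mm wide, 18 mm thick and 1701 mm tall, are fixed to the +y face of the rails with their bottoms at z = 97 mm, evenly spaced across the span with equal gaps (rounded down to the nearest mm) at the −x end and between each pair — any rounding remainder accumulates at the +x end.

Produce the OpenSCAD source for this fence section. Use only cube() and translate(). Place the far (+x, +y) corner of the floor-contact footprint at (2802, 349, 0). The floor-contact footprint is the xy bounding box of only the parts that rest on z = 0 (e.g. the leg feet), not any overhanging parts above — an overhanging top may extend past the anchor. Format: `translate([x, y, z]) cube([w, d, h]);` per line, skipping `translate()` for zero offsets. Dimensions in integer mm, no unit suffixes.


translate([263, 279, 0]) cube([70, 70, 1787]);
translate([2732, 279, 0]) cube([70, 70, 1787]);
translate([333, 279, 243]) cube([2399, 70, 97]);
translate([333, 279, 1520]) cube([2399, 70, 97]);
translate([528, 349, 97]) cube([80, 18, 1701]);
translate([803, 349, 97]) cube([80, 18, 1701]);
translate([1078, 349, 97]) cube([80, 18, 1701]);
translate([1353, 349, 97]) cube([80, 18, 1701]);
translate([1628, 349, 97]) cube([80, 18, 1701]);
translate([1903, 349, 97]) cube([80, 18, 1701]);
translate([2178, 349, 97]) cube([80, 18, 1701]);
translate([2453, 349, 97]) cube([80, 18, 1701]);


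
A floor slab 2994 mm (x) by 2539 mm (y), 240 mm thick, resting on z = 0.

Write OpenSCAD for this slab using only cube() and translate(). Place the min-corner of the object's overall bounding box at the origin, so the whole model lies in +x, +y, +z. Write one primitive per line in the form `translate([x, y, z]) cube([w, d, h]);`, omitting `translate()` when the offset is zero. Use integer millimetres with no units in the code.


cube([2994, 2539, 240]);


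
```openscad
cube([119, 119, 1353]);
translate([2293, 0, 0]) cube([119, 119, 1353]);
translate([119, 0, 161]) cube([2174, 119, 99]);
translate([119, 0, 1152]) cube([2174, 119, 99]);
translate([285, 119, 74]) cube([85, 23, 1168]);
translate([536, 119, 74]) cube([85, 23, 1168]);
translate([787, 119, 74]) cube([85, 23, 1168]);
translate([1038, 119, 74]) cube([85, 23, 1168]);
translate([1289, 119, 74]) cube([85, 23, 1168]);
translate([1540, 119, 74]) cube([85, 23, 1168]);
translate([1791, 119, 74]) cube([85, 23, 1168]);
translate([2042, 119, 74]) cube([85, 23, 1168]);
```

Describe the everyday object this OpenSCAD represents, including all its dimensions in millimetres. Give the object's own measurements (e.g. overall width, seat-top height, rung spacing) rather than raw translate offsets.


A fence section. Two 119×119 mm posts, 1353 mm tall, stand on the floor with a clear span of 2174 mm between their inner faces. Two horizontal rails of 119×99 mm section span the gap between the posts with their undersides at z = 161 mm and z = 1152 mm, flush with the posts' −y face. 8 pickets, each 85 mm wide, 23 mm thick and 1168 mm tall, are fixed to the +y face of the rails with their bottoms at z = 74 mm, spaced across the span with a 166 mm gap after the −x post and between neighbouring pickets and before the +x post.


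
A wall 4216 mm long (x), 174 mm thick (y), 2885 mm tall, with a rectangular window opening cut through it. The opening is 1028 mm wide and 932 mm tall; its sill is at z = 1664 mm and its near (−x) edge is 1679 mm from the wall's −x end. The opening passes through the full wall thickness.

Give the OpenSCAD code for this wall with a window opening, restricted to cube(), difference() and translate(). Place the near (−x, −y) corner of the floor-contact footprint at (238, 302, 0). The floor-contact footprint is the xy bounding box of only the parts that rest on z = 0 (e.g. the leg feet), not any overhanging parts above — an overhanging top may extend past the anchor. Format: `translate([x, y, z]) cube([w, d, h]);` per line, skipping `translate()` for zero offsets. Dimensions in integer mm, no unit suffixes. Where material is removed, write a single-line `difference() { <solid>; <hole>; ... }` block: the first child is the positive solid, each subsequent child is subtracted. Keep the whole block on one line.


difference() { translate([238, 302, 0]) cube([4216, 174, 2885]); translate([1917, 302, 1664]) cube([1028, 174, 932]); }


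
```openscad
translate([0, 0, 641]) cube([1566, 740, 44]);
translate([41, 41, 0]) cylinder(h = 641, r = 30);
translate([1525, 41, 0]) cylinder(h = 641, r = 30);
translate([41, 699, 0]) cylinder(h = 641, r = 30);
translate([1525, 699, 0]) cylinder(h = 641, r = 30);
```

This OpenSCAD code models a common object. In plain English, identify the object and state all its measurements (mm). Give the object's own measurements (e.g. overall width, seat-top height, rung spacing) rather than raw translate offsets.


A table: top 1566 mm (x) × 740 mm (y), 44 mm thick, upper face at z = 685 mm, on four round legs of 60 mm diameter, each leg's bounding box inset 11 mm from the nearest pair of top edges from z = 0 to the bottom of the top.


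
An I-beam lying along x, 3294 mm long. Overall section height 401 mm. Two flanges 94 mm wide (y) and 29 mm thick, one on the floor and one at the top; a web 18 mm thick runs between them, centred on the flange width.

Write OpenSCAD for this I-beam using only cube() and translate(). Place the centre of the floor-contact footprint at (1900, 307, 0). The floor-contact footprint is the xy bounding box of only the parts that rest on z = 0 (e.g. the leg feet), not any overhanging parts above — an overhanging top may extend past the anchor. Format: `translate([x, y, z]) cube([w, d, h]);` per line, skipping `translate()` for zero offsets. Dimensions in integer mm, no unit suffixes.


translate([253, 260, 0]) cube([3294, 94, 29]);
translate([253, 298, 29]) cube([3294, 18, 343]);
translate([253, 260, 372]) cube([3294, 94, 29]);


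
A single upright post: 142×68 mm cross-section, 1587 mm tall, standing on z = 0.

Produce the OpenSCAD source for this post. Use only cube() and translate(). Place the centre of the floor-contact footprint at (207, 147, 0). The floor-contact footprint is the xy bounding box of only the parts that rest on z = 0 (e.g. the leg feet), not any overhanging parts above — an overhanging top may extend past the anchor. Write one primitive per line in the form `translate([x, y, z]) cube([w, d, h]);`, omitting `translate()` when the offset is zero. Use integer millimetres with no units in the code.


translate([136, 113, 0]) cube([142, 68, 1587]);


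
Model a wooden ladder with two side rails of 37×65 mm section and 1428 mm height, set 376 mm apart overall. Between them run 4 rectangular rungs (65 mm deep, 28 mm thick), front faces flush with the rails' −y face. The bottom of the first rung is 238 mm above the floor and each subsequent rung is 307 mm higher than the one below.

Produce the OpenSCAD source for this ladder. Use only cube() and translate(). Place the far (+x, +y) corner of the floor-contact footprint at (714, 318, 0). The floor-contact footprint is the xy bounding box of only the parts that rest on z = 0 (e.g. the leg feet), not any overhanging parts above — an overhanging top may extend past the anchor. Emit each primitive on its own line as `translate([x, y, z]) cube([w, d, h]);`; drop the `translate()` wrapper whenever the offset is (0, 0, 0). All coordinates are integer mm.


translate([338, 253, 0]) cube([37, 65, 1428]);
translate([677, 253, 0]) cube([37, 65, 1428]);
translate([375, 253, 238]) cube([302, 65, 28]);
translate([375, 253, 545]) cube([302, 65, 28]);
translate([375, 253, 852]) cube([302, 65, 28]);
translate([375, 253, 1159]) cube([302, 65, 28]);


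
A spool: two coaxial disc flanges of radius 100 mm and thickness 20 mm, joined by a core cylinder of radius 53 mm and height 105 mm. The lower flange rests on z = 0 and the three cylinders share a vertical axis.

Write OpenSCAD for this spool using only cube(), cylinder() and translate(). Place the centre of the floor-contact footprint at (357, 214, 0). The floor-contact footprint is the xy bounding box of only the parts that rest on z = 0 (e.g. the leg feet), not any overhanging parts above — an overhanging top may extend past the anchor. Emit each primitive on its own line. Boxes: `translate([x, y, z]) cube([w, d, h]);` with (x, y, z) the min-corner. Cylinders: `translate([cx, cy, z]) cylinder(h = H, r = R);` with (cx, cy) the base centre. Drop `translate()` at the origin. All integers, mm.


translate([357, 214, 0]) cylinder(h = 20, r = 100);
translate([357, 214, 20]) cylinder(h = 105, r = 53);
translate([357, 214, 125]) cylinder(h = 20, r = 100);


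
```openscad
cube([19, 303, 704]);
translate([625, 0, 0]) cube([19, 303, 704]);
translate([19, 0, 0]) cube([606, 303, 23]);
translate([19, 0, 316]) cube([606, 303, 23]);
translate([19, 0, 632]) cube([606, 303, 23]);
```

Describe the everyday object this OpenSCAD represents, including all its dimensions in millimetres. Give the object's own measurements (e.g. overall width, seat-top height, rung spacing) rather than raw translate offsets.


An open bookshelf. Two side panels, each 19 mm thick, 303 mm deep and 704 mm tall, stand 644 mm apart (outside-to-outside). Between them sit 3 shelves, each 23 mm thick and 303 mm deep, spanning the full gap between the sides. The bottom shelf rests on the floor (its underside at z = 0) and the clear gap between one shelf's top and the next shelf's underside is 293 mm.


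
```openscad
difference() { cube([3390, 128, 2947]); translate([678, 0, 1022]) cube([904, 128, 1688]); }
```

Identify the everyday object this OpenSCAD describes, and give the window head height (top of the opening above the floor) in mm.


A wall with a window opening. The window head height is 2710 mm.

A wall with a rectangular opening subtracted — a window. Sill at z = 1022, opening 1688 mm tall, so the head is at 1022 + 1688 = 2710 mm.


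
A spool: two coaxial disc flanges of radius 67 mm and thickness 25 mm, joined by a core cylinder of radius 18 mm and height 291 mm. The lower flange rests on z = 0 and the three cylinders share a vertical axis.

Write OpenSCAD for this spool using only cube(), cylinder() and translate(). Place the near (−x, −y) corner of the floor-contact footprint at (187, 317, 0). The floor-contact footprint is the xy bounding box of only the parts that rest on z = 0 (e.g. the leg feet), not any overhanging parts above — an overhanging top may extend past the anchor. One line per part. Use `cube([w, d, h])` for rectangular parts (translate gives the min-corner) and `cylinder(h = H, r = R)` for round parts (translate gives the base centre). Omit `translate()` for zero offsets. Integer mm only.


translate([254, 384, 0]) cylinder(h = 25, r = 67);
translate([254, 384, 25]) cylinder(h = 291, r = 18);
translate([254, 384, 316]) cylinder(h = 25, r = 67);


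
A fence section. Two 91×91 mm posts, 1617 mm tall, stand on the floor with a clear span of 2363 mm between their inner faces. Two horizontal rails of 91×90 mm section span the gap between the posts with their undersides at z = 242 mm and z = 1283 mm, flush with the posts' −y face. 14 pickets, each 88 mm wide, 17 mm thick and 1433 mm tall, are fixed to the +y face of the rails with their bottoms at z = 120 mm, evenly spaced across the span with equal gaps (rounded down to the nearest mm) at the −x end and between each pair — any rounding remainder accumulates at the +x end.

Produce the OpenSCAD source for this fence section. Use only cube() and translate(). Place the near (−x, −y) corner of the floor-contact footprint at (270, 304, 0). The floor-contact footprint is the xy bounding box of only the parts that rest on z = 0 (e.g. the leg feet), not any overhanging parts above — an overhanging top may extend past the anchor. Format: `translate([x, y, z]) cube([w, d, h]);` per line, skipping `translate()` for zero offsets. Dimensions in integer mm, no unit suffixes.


translate([270, 304, 0]) cube([91, 91, 1617]);
translate([2724, 304, 0]) cube([91, 91, 1617]);
translate([361, 304, 242]) cube([2363, 91, 90]);
translate([361, 304, 1283]) cube([2363, 91, 90]);
translate([436, 395, 120]) cube([88, 17, 1433]);
translate([599, 395, 120]) cube([88, 17, 1433]);
translate([762, 395, 120]) cube([88, 17, 1433]);
translate([925, 395, 120]) cube([88, 17, 1433]);
translate([1088, 395, 120]) cube([88, 17, 1433]);
translate([1251, 395, 120]) cube([88, 17, 1433]);
translate([1414, 395, 120]) cube([88, 17, 1433]);
translate([1577, 395, 120]) cube([88, 17, 1433]);
translate([1740, 395, 120]) cube([88, 17, 1433]);
translate([1903, 395, 120]) cube([88, 17, 1433]);
translate([2066, 395, 120]) cube([88, 17, 1433]);
translate([2229, 395, 120]) cube([88, 17, 1433]);
translate([2392, 395, 120]) cube([88, 17, 1433]);
translate([2555, 395, 120]) cube([88, 17, 1433]);


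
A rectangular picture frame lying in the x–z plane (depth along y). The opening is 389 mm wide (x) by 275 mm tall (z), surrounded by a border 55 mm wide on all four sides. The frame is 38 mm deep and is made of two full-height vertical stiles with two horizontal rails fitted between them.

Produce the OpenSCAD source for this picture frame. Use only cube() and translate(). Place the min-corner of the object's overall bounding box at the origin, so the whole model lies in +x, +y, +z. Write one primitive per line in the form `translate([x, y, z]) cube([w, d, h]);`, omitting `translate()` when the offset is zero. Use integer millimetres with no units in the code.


cube([55, 38, 385]);
translate([444, 0, 0]) cube([55, 38, 385]);
translate([55, 0, 0]) cube([389, 38, 55]);
translate([55, 0, 330]) cube([389, 38, 55]);


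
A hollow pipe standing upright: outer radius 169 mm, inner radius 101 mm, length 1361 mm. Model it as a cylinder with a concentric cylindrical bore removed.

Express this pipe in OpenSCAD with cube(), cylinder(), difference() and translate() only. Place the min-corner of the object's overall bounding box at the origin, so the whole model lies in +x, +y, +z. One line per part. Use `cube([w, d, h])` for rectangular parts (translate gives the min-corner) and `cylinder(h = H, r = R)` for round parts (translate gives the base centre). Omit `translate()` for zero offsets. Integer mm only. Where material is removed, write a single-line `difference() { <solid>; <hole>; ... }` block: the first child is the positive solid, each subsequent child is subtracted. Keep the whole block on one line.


difference() { translate([169, 169, 0]) cylinder(h = 1361, r = 169); translate([169, 169, 0]) cylinder(h = 1361, r = 101); }


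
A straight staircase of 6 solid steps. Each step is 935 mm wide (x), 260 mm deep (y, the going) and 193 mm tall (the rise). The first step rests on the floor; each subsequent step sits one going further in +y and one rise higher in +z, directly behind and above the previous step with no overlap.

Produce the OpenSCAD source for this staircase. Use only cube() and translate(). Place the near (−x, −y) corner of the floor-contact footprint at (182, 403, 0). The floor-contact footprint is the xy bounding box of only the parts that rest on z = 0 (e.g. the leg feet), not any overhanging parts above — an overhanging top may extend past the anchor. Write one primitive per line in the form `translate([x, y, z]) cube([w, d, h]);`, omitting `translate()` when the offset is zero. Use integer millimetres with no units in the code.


translate([182, 403, 0]) cube([935, 260, 193]);
translate([182, 663, 193]) cube([935, 260, 193]);
translate([182, 923, 386]) cube([935, 260, 193]);
translate([182, 1183, 579]) cube([935, 260, 193]);
translate([182, 1443, 772]) cube([935, 260, 193]);
translate([182, 1703, 965]) cube([935, 260, 193]);


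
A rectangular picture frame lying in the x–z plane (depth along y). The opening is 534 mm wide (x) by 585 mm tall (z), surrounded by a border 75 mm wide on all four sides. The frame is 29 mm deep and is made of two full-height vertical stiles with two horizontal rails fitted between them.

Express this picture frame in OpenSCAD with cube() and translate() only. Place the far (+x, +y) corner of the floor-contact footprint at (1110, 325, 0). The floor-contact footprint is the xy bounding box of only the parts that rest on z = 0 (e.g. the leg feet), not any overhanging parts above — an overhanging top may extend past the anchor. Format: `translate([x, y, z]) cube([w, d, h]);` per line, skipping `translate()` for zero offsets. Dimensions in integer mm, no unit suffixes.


translate([426, 296, 0]) cube([75, 29, 735]);
translate([1035, 296, 0]) cube([75, 29, 735]);
translate([501, 296, 0]) cube([534, 29, 75]);
translate([501, 296, 660]) cube([534, 29, 75]);


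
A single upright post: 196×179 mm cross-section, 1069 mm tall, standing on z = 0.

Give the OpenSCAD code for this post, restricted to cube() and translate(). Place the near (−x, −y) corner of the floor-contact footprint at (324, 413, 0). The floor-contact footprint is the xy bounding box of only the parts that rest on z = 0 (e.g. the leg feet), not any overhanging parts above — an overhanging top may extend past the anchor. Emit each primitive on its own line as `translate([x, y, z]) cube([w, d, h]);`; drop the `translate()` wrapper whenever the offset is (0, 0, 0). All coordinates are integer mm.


translate([324, 413, 0]) cube([196, 179, 1069]);


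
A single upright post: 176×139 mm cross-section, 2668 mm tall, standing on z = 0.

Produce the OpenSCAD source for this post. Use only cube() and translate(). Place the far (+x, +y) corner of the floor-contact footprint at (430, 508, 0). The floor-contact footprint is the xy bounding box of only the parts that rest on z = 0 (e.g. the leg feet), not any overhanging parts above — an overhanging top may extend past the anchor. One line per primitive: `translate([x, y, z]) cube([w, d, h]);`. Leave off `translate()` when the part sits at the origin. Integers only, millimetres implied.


translate([254, 369, 0]) cube([176, 139, 2668]);


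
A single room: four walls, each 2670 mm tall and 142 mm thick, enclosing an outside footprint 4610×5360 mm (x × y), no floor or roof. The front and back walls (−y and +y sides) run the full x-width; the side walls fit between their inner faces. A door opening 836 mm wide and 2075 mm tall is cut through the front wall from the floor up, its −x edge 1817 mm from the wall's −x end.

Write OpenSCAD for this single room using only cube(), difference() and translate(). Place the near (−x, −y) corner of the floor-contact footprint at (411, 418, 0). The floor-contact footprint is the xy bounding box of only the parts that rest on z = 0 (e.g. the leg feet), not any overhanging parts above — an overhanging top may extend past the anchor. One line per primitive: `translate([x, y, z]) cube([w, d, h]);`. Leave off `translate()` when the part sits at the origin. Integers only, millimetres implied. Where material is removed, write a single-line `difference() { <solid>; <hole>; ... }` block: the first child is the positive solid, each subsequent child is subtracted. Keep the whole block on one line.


difference() { translate([411, 418, 0]) cube([4610, 142, 2670]); translate([2228, 418, 0]) cube([836, 142, 2075]); }
translate([411, 5636, 0]) cube([4610, 142, 2670]);
translate([411, 560, 0]) cube([142, 5076, 2670]);
translate([4879, 560, 0]) cube([142, 5076, 2670]);


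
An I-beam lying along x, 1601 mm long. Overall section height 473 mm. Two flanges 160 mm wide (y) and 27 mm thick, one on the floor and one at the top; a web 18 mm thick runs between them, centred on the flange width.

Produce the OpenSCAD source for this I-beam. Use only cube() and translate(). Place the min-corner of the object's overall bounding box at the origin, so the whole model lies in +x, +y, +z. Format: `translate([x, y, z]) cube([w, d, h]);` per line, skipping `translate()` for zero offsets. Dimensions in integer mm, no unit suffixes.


cube([1601, 160, 27]);
translate([0, 71, 27]) cube([1601, 18, 419]);
translate([0, 0, 446]) cube([1601, 160, 27]);


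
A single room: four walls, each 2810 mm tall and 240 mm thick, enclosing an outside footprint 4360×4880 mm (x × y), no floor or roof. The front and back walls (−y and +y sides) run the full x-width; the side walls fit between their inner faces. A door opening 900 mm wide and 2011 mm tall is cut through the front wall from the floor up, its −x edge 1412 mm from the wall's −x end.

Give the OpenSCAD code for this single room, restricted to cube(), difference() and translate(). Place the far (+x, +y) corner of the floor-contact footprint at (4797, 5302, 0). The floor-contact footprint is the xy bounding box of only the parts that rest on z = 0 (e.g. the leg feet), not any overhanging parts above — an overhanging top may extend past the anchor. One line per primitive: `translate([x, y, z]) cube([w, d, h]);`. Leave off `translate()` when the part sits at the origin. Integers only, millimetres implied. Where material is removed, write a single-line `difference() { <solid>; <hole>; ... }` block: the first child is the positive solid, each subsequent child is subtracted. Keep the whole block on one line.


difference() { translate([437, 422, 0]) cube([4360, 240, 2810]); translate([1849, 422, 0]) cube([900, 240, 2011]); }
translate([437, 5062, 0]) cube([4360, 240, 2810]);
translate([437, 662, 0]) cube([240, 4400, 2810]);
translate([4557, 662, 0]) cube([240, 4400, 2810]);


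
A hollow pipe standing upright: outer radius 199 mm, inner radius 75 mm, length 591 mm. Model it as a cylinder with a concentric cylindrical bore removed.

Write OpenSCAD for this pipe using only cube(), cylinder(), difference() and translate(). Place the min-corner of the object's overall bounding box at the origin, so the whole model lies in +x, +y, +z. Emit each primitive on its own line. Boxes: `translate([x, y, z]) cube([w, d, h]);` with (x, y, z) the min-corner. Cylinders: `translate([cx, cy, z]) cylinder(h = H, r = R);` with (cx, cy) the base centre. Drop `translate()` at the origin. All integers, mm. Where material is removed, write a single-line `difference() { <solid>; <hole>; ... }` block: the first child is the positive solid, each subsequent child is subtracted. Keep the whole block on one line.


difference() { translate([199, 199, 0]) cylinder(h = 591, r = 199); translate([199, 199, 0]) cylinder(h = 591, r = 75); }


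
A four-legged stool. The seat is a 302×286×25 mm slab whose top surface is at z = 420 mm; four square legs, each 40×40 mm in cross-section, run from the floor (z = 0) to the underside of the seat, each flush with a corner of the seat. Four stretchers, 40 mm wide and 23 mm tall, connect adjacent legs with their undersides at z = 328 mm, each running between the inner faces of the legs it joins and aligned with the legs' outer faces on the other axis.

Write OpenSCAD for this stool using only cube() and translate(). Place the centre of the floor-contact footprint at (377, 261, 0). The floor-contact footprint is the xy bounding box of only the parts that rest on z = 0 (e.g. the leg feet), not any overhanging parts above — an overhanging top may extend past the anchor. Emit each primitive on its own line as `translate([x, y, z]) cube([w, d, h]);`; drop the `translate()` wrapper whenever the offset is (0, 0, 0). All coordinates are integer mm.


translate([226, 118, 395]) cube([302, 286, 25]);
translate([226, 118, 0]) cube([40, 40, 395]);
translate([488, 118, 0]) cube([40, 40, 395]);
translate([226, 364, 0]) cube([40, 40, 395]);
translate([488, 364, 0]) cube([40, 40, 395]);
translate([266, 118, 328]) cube([222, 40, 23]);
translate([266, 364, 328]) cube([222, 40, 23]);
translate([226, 158, 328]) cube([40, 206, 23]);
translate([488, 158, 328]) cube([40, 206, 23]);


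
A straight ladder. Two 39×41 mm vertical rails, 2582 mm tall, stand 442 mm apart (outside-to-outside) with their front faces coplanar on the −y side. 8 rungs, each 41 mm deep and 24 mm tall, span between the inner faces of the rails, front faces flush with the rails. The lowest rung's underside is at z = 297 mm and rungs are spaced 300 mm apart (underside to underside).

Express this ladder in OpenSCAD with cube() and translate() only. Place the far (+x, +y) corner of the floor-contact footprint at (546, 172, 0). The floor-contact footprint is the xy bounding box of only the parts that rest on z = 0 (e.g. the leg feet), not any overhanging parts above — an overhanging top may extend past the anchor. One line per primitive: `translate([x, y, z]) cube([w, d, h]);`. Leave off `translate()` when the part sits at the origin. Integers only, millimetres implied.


// rung span = 442 - 2*39 = 364
// rung[k] z = 297 + k*300
translate([104, 131, 0]) cube([39, 41, 2582]);
translate([507, 131, 0]) cube([39, 41, 2582]);
translate([143, 131, 297]) cube([364, 41, 24]);
translate([143, 131, 597]) cube([364, 41, 24]);
translate([143, 131, 897]) cube([364, 41, 24]);
translate([143, 131, 1197]) cube([364, 41, 24]);
translate([143, 131, 1497]) cube([364, 41, 24]);
translate([143, 131, 1797]) cube([364, 41, 24]);
translate([143, 131, 2097]) cube([364, 41, 24]);
translate([143, 131, 2397]) cube([364, 41, 24]);


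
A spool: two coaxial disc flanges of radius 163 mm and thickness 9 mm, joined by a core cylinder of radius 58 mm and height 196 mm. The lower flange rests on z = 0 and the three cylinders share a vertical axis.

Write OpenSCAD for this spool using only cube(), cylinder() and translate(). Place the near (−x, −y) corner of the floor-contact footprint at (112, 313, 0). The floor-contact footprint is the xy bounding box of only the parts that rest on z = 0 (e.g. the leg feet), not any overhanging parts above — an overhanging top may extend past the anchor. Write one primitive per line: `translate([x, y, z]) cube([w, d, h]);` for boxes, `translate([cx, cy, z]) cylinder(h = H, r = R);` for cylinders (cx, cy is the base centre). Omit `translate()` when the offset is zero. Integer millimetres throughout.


translate([275, 476, 0]) cylinder(h = 9, r = 163);
translate([275, 476, 9]) cylinder(h = 196, r = 58);
translate([275, 476, 205]) cylinder(h = 9, r = 163);


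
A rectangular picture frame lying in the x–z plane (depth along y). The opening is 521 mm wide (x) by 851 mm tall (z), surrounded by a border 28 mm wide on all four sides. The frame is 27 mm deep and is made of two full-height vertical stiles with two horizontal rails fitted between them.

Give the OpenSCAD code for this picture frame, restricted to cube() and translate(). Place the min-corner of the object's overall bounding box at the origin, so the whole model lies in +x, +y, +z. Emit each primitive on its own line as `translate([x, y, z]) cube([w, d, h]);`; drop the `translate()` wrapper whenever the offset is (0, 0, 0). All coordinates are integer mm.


cube([28, 27, 907]);
translate([549, 0, 0]) cube([28, 27, 907]);
translate([28, 0, 0]) cube([521, 27, 28]);
translate([28, 0, 879]) cube([521, 27, 28]);


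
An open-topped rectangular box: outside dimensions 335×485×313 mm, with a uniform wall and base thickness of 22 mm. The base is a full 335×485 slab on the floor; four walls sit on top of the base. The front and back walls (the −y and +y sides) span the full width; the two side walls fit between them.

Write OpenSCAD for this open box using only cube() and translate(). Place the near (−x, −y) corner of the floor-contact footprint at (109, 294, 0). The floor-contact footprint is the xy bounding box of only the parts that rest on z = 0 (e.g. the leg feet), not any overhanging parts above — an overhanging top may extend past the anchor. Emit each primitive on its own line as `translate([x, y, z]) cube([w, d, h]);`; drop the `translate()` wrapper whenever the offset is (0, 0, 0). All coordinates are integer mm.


translate([109, 294, 0]) cube([335, 485, 22]);
translate([109, 294, 22]) cube([335, 22, 291]);
translate([109, 757, 22]) cube([335, 22, 291]);
translate([109, 316, 22]) cube([22, 441, 291]);
translate([422, 316, 22]) cube([22, 441, 291]);


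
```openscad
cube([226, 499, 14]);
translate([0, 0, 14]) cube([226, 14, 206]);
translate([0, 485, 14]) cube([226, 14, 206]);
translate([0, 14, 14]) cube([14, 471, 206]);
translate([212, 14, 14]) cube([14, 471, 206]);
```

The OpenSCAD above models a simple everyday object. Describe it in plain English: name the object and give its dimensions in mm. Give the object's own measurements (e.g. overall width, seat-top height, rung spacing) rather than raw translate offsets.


An open-topped rectangular box: outside dimensions 226×499×220 mm, with a uniform wall and base thickness of 14 mm. The base is a full 226×499 slab on the floor; four walls sit on top of the base. The front and back walls (the −y and +y sides) span the full width; the two side walls fit between them.


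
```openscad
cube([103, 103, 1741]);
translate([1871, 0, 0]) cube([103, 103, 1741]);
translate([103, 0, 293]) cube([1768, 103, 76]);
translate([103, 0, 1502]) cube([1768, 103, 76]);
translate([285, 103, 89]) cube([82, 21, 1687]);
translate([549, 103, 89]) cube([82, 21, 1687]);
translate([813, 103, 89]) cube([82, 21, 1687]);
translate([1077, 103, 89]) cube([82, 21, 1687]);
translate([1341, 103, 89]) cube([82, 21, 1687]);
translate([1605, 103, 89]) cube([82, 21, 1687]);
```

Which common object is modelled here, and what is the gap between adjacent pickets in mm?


A fence section. The picket gap is 182 mm.

Two posts, two rails, 6 pickets — a fence section. Span 1768 mm holds 6 pickets of 82 mm with 7 equal gaps: ⌊(1768 − 6·82) / 7⌋ = 182 mm.


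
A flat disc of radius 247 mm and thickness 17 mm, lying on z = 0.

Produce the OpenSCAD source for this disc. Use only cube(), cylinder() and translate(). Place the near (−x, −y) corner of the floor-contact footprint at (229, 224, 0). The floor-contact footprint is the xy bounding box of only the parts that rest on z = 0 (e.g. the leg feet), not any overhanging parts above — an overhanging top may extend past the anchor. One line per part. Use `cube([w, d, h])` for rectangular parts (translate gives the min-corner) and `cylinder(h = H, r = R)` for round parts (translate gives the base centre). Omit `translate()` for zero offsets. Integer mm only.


translate([476, 471, 0]) cylinder(h = 17, r = 247);


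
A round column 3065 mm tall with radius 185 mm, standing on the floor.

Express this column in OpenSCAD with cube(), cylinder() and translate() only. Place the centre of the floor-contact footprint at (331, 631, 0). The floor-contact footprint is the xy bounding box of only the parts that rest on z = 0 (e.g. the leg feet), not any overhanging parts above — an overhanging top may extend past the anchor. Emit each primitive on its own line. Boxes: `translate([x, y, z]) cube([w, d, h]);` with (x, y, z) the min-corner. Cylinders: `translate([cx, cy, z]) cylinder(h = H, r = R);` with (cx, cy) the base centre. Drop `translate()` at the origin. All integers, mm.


translate([331, 631, 0]) cylinder(h = 3065, r = 185);


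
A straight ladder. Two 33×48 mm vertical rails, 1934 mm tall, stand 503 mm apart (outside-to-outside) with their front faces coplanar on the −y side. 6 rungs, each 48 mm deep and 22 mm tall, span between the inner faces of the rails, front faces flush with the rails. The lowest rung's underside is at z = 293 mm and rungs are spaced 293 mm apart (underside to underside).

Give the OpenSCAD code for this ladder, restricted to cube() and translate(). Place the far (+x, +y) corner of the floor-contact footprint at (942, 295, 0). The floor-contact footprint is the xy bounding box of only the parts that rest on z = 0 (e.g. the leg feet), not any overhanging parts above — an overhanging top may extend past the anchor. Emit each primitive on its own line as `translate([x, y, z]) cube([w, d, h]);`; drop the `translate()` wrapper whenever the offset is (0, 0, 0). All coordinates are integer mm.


translate([439, 247, 0]) cube([33, 48, 1934]);
translate([909, 247, 0]) cube([33, 48, 1934]);
translate([472, 247, 293]) cube([437, 48, 22]);
translate([472, 247, 586]) cube([437, 48, 22]);
translate([472, 247, 879]) cube([437, 48, 22]);
translate([472, 247, 1172]) cube([437, 48, 22]);
translate([472, 247, 1465]) cube([437, 48, 22]);
translate([472, 247, 1758]) cube([437, 48, 22]);


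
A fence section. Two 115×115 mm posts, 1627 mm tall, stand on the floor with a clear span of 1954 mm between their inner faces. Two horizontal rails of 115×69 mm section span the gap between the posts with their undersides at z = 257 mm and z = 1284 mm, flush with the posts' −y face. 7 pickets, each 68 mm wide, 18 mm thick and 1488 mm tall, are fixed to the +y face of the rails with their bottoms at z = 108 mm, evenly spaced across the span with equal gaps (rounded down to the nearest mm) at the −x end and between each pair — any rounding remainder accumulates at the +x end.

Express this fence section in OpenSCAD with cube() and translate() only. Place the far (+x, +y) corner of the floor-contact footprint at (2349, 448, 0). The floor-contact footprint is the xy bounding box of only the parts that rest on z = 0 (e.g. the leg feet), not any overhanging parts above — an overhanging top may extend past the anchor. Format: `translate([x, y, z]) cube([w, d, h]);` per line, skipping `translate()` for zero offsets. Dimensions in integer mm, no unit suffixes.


translate([165, 333, 0]) cube([115, 115, 1627]);
translate([2234, 333, 0]) cube([115, 115, 1627]);
translate([280, 333, 257]) cube([1954, 115, 69]);
translate([280, 333, 1284]) cube([1954, 115, 69]);
translate([464, 448, 108]) cube([68, 18, 1488]);
translate([716, 448, 108]) cube([68, 18, 1488]);
translate([968, 448, 108]) cube([68, 18, 1488]);
translate([1220, 448, 108]) cube([68, 18, 1488]);
translate([1472, 448, 108]) cube([68, 18, 1488]);
translate([1724, 448, 108]) cube([68, 18, 1488]);
translate([1976, 448, 108]) cube([68, 18, 1488]);


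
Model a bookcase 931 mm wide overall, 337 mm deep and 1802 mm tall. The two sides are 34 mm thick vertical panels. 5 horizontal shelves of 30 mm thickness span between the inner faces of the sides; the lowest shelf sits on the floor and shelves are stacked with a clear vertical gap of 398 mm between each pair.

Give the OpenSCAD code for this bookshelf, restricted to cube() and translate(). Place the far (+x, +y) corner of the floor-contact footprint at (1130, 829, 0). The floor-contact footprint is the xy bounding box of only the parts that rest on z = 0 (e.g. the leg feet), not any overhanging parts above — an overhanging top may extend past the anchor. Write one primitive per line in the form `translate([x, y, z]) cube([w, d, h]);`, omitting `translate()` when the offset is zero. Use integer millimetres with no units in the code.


translate([199, 492, 0]) cube([34, 337, 1802]);
translate([1096, 492, 0]) cube([34, 337, 1802]);
translate([233, 492, 0]) cube([863, 337, 30]);
translate([233, 492, 428]) cube([863, 337, 30]);
translate([233, 492, 856]) cube([863, 337, 30]);
translate([233, 492, 1284]) cube([863, 337, 30]);
translate([233, 492, 1712]) cube([863, 337, 30]);


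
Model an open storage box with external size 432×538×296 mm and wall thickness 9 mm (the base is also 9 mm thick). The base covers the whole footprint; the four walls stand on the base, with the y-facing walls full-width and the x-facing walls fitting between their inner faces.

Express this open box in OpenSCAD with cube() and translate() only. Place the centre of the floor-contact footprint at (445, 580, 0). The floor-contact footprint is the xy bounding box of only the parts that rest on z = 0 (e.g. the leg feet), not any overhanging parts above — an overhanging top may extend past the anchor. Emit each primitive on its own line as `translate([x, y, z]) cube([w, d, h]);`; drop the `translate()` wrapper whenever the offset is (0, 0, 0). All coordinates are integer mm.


translate([229, 311, 0]) cube([432, 538, 9]);
translate([229, 311, 9]) cube([432, 9, 287]);
translate([229, 840, 9]) cube([432, 9, 287]);
translate([229, 320, 9]) cube([9, 520, 287]);
translate([652, 320, 9]) cube([9, 520, 287]);


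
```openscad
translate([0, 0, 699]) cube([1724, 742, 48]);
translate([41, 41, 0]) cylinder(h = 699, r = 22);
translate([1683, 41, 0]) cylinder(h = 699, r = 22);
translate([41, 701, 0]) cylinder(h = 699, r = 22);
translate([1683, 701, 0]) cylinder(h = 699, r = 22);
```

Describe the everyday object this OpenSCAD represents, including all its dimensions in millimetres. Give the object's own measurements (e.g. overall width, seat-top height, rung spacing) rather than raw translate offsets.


A table: top 1724 mm (x) × 742 mm (y), 48 mm thick, upper face at z = 747 mm, on four round legs of 44 mm diameter, each leg's bounding box inset 19 mm from the nearest pair of top edges from z = 0 to the bottom of the top.
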